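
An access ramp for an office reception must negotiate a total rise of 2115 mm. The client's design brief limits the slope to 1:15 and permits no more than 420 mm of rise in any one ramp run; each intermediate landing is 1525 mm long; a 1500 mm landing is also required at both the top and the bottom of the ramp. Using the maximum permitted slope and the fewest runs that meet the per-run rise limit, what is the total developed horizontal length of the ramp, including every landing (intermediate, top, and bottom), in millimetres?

At most 420 each: 2115/420 = 5.04, giving 6 ramp runs. That means 5 intermediate landings.
Ramp run (horizontal) at 1:15: 2115 × 15 = 31725 mm.
5 intermediate landings contribute 5 × 1525 = 7625 mm.
Top and bottom landings: 2 × 1500 = 3000 mm.
Total = 31725 + 7625 + 3000 = 42350 mm.

42350 mm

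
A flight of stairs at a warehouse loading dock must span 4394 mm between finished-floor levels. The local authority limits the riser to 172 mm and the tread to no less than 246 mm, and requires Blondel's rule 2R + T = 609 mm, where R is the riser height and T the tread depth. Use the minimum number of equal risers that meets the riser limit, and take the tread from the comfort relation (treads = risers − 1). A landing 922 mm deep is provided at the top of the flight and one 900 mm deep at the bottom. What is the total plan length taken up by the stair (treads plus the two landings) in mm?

4394 / 172 = 25.55, so 26 risers are needed.
Riser R = 4394 / 26 = 169 mm, within the 172 mm limit.
T = 609 − 2·169 = 271 mm, which satisfies the 246 mm minimum.
26 risers give 25 treads; going = 25 × 271 = 6775 mm.
Add landings: 6775 + 922 + 900 = 8597 mm.

8597 mm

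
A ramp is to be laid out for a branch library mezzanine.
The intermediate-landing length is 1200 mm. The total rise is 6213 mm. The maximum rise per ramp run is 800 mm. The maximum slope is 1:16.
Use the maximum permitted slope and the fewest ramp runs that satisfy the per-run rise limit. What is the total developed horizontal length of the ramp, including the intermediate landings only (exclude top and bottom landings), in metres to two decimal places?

107.81 m

At most 800 each: 6213/800 = 7.77, giving 8 ramp runs. That means 7 intermediate landings.
Ramp run (horizontal) at 1:16: 6213 × 16 = 99408 mm.
7 intermediate landings contribute 7 × 1200 = 8400 mm.
Total developed length = 99408 + 8400 = 107808 mm.
= 107.81 m.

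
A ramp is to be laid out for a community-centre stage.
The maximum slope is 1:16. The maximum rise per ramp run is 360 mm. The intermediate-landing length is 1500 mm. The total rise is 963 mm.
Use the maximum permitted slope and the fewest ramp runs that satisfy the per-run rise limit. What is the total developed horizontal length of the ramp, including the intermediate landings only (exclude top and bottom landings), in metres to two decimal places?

963 / 360 = 2.67, so 3 ramp runs are needed. That means 2 intermediate landings.
Horizontal run for 963 mm of rise at 1:16 is 963 × 16 = 15408 mm.
2 intermediate landings contribute 2 × 1500 = 3000 mm.
Total developed length = 15408 + 3000 = 18408 mm.
= 18.41 m.

18.41 m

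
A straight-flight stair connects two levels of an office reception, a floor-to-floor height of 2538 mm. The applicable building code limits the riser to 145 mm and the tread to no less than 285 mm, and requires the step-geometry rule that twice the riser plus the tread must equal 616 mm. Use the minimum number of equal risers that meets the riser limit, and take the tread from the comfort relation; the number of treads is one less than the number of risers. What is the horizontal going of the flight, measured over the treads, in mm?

5678 mm

⌈2538/145⌉ = 18 risers.
Riser R = 2538 / 18 = 141 mm, within the 145 mm limit.
T = 616 − 2·141 = 334 mm, which satisfies the 285 mm minimum.
Treads = 18 − 1 = 17; going = 17 × 334 = 5678 mm.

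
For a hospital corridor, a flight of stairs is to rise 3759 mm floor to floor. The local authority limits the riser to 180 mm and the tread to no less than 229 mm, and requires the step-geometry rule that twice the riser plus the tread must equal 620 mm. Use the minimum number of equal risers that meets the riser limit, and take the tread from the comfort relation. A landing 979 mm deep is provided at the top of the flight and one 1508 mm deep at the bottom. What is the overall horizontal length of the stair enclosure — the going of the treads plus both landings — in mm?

3759 / 180 = 20.883 → round up to 21 risers.
R = 3759 ÷ 21 = 179 mm.
T = 620 − 2·179 = 262 mm, which satisfies the 229 mm minimum.
21 risers give 20 treads; going = 20 × 262 = 5240 mm.
Add landings: 5240 + 979 + 1508 = 7727 mm.

7727 mm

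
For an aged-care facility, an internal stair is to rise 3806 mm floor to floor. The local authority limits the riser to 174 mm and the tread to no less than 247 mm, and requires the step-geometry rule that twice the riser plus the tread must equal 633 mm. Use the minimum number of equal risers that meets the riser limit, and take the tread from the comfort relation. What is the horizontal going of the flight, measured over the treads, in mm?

⌈3806/174⌉ = 22 risers.
R = 3806 ÷ 22 = 173 mm.
Tread T = 633 − 2 × 173 = 287 mm (≥ 247 mm).
22 risers give 21 treads; going = 21 × 287 = 6027 mm.

6027 mm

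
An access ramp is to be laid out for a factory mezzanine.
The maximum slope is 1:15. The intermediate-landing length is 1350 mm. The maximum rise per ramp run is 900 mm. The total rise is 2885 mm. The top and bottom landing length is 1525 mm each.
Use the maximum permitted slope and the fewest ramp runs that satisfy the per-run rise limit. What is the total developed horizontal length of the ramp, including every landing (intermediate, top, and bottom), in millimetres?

50375 mm

2885 / 900 = 3.21, so 4 ramp runs are needed. That means 3 intermediate landings.
Horizontal run for 2885 mm of rise at 1:15 is 2885 × 15 = 43275 mm.
3 intermediate landings contribute 3 × 1350 = 4050 mm.
Top and bottom landings: 2 × 1525 = 3050 mm.
Total = 43275 + 4050 + 3050 = 50375 mm.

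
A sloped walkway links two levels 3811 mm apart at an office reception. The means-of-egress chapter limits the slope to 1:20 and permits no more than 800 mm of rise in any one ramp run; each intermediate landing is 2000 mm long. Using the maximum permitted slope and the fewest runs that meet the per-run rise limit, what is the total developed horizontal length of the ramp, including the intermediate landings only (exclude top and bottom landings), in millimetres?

⌈3811/800⌉ = 5 ramp runs. That means 4 intermediate landings.
Horizontal run for 3811 mm of rise at 1:20 is 3811 × 20 = 76220 mm.
4 intermediate landings contribute 4 × 2000 = 8000 mm.
Developed length = 76220 + 8000 = 84220 mm.

84220 mm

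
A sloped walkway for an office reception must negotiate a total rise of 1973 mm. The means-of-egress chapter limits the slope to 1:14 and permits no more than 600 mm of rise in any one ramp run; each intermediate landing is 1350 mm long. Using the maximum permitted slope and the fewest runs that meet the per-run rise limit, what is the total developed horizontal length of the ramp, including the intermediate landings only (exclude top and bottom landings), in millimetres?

1973 / 600 = 3.288 → round up to 4 ramp runs. That means 3 intermediate landings.
Horizontal run for 1973 mm of rise at 1:14 is 1973 × 14 = 27622 mm.
3 intermediate landings contribute 3 × 1350 = 4050 mm.
Developed length = 27622 + 4050 = 31672 mm.

31672 mm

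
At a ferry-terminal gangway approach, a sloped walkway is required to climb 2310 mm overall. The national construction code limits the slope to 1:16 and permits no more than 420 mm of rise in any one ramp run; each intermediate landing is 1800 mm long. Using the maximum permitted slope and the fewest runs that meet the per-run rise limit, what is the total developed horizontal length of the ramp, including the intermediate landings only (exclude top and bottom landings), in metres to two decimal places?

⌈2310/420⌉ = 6 ramp runs. That means 5 intermediate landings.
Ramp run (horizontal) at 1:16: 2310 × 16 = 36960 mm.
Intermediate landings: 5 × 1800 = 9000 mm.
Developed length = 36960 + 9000 = 45960 mm.
= 45.96 m.

45.96 m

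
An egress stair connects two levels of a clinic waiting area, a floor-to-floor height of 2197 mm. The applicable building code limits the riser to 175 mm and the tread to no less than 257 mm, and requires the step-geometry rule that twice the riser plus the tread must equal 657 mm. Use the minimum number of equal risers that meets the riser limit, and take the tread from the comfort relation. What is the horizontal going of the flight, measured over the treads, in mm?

2197 / 175 = 12.554 → round up to 13 risers.
Riser R = 2197 / 13 = 169 mm, within the 175 mm limit.
From 2R + T = 657: T = 657 − 338 = 319 mm.
Going = (13 − 1) × 319 = 3828 mm.

3828 mm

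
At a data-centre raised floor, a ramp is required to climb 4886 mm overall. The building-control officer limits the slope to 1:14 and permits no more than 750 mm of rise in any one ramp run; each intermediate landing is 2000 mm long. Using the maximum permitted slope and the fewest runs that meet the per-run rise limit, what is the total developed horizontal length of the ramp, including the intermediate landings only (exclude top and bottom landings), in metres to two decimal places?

4886 / 750 = 6.515 → round up to 7 ramp runs. That means 6 intermediate landings.
Horizontal run for 4886 mm of rise at 1:14 is 4886 × 14 = 68404 mm.
6 intermediate landings contribute 6 × 2000 = 12000 mm.
Total developed length = 68404 + 12000 = 80404 mm.
= 80.40 m.

80.40 m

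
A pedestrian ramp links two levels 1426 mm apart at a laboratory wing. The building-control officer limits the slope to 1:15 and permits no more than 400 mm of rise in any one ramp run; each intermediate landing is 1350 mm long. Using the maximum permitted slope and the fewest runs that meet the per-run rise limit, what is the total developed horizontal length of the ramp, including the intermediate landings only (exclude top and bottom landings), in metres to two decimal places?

⌈1426/400⌉ = 4 ramp runs. That means 3 intermediate landings.
Ramp run (horizontal) at 1:15: 1426 × 15 = 21390 mm.
Intermediate landings: 3 × 1350 = 4050 mm.
Developed length = 21390 + 4050 = 25440 mm.
= 25.44 m.

25.44 m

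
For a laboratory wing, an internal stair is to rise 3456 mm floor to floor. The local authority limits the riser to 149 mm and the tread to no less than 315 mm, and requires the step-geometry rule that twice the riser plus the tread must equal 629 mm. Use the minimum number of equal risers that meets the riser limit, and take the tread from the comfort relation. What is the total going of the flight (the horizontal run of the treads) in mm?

7843 mm

3456 / 149 = 23.195 → round up to 24 risers.
R = 3456 ÷ 24 = 144 mm.
T = 629 − 2·144 = 341 mm, which satisfies the 315 mm minimum.
24 risers give 23 treads; going = 23 × 341 = 7843 mm.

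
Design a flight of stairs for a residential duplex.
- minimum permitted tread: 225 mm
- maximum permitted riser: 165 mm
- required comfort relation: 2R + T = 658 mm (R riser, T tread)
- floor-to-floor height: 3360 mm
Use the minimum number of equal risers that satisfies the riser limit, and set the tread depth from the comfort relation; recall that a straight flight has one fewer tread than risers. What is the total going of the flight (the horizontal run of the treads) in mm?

6760 mm

3360 / 165 = 20.364 → round up to 21 risers.
Riser R = 3360 / 21 = 160 mm, within the 165 mm limit.
T = 658 − 2·160 = 338 mm, which satisfies the 225 mm minimum.
Treads = 21 − 1 = 20; going = 20 × 338 = 6760 mm.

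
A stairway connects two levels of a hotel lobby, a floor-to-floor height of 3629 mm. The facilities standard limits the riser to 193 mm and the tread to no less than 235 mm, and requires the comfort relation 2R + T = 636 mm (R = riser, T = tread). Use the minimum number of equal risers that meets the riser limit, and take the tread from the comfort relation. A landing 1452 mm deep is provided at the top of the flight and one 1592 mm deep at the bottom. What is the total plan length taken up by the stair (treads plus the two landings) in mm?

7616 mm

⌈3629/193⌉ = 19 risers.
Riser R = 3629 / 19 = 191 mm, within the 193 mm limit.
From 2R + T = 636: T = 636 − 382 = 254 mm.
19 risers give 18 treads; going = 18 × 254 = 4572 mm.
Enclosure = 4572 + 1452 + 1592 = 7616 mm.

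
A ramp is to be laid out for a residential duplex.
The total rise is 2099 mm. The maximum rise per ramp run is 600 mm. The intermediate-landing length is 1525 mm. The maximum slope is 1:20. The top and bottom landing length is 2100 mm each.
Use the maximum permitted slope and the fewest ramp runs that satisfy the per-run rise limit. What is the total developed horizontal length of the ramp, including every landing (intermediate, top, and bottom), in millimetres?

50755 mm

2099 / 600 = 3.50, so 4 ramp runs are needed. That means 3 intermediate landings.
Ramp run (horizontal) at 1:20: 2099 × 20 = 41980 mm.
Intermediate landings: 3 × 1525 = 4575 mm.
Top and bottom landings: 2 × 2100 = 4200 mm.
Total = 41980 + 4575 + 4200 = 50755 mm.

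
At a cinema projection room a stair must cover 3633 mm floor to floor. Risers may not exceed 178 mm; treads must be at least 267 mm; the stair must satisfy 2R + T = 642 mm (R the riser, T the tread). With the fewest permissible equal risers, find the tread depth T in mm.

296 mm

At most 178 each: 3633/178 = 20.41, giving 21 risers.
Each riser is 3633/21 = 173 mm (≤ 178 mm).
Tread T = 642 − 2 × 173 = 296 mm (≥ 267 mm).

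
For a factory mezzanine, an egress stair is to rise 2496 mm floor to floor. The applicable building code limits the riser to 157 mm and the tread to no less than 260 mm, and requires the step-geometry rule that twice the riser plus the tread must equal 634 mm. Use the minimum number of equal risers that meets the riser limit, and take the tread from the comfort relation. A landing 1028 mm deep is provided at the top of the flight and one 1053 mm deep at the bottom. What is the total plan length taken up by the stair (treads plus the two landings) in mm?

6911 mm

At most 157 each: 2496/157 = 15.90, giving 16 risers.
Riser R = 2496 / 16 = 156 mm, within the 157 mm limit.
T = 634 − 2·156 = 322 mm, which satisfies the 260 mm minimum.
Going = (16 − 1) × 322 = 4830 mm.
Add landings: 4830 + 1028 + 1053 = 6911 mm.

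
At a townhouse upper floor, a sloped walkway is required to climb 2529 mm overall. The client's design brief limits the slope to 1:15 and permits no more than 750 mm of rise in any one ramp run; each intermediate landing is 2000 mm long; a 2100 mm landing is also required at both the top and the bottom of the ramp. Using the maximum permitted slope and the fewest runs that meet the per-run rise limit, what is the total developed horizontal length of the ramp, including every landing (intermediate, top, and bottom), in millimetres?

2529 / 750 = 3.37, so 4 ramp runs are needed. That means 3 intermediate landings.
Ramp run (horizontal) at 1:15: 2529 × 15 = 37935 mm.
Intermediate landings: 3 × 2000 = 6000 mm.
Top and bottom landings: 2 × 2100 = 4200 mm.
Total = 37935 + 6000 + 4200 = 48135 mm.

48135 mm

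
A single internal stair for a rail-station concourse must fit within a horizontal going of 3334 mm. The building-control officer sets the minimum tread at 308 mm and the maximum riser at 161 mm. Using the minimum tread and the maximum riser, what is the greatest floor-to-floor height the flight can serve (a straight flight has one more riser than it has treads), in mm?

1771 mm

Treads that fit: ⌊3334 / 308⌋ = 10.
Risers = treads + 1 = 11.
Maximum height = 11 × 161 = 1771 mm.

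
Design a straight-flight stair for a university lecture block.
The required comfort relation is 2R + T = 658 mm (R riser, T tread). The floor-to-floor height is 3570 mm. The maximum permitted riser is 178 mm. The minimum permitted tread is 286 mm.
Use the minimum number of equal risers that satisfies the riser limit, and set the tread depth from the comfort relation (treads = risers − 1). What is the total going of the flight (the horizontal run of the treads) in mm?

6360 mm

3570 / 178 = 20.06, so 21 risers are needed.
Each riser is 3570/21 = 170 mm (≤ 178 mm).
Tread T = 658 − 2 × 170 = 318 mm (≥ 286 mm).
Going = (21 − 1) × 318 = 6360 mm.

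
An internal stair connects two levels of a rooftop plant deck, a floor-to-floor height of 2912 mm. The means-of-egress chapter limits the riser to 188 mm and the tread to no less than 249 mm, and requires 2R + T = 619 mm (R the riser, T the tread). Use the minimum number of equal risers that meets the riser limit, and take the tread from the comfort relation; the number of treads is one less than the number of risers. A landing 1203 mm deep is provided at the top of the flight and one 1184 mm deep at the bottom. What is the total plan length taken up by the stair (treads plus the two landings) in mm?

2912 / 188 = 15.489 → round up to 16 risers.
R = 2912 ÷ 16 = 182 mm.
Tread T = 619 − 2 × 182 = 255 mm (≥ 249 mm).
16 risers give 15 treads; going = 15 × 255 = 3825 mm.
Enclosure = 3825 + 1203 + 1184 = 6212 mm.

6212 mm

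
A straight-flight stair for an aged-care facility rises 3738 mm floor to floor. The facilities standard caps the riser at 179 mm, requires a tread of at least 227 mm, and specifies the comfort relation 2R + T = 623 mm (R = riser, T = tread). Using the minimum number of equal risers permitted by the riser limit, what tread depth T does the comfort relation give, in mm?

267 mm

⌈3738/179⌉ = 21 risers.
R = 3738 ÷ 21 = 178 mm.
Tread T = 623 − 2 × 178 = 267 mm (≥ 227 mm).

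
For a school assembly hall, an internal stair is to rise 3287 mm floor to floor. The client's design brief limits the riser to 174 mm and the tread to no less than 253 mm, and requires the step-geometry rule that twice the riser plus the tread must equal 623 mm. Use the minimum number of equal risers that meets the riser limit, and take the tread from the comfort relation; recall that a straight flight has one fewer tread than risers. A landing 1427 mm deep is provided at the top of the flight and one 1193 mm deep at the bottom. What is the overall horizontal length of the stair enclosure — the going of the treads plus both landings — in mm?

3287 / 174 = 18.891 → round up to 19 risers.
Riser R = 3287 / 19 = 173 mm, within the 174 mm limit.
Tread T = 623 − 2 × 173 = 277 mm (≥ 253 mm).
Treads = 19 − 1 = 18; going = 18 × 277 = 4986 mm.
Add landings: 4986 + 1427 + 1193 = 7606 mm.

7606 mm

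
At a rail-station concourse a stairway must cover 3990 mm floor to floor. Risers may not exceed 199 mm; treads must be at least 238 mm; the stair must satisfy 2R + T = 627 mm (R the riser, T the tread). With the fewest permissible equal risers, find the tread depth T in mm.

247 mm

⌈3990/199⌉ = 21 risers.
Each riser is 3990/21 = 190 mm (≤ 199 mm).
From 2R + T = 627: T = 627 − 380 = 247 mm.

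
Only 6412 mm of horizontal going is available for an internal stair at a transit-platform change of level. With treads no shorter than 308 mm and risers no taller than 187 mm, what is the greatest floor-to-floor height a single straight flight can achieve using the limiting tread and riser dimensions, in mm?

Treads that fit: ⌊6412 / 308⌋ = 20.
Risers = treads + 1 = 21.
Maximum height = 21 × 187 = 3927 mm.

3927 mm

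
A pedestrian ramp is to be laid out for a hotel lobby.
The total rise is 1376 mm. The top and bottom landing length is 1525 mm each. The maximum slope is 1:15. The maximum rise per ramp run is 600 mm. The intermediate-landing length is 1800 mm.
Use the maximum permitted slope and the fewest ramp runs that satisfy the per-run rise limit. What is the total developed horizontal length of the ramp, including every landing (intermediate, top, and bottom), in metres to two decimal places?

27.29 m

⌈1376/600⌉ = 3 ramp runs. That means 2 intermediate landings.
Horizontal run for 1376 mm of rise at 1:15 is 1376 × 15 = 20640 mm.
Intermediate landings: 2 × 1800 = 3600 mm.
Top and bottom landings: 2 × 1525 = 3050 mm.
Total = 20640 + 3600 + 3050 = 27290 mm.
= 27.29 m.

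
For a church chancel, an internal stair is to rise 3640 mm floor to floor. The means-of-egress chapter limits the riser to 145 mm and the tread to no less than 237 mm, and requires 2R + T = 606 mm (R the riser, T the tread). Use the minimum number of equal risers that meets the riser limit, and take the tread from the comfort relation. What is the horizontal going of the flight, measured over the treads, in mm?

8150 mm

3640 / 145 = 25.10, so 26 risers are needed.
Each riser is 3640/26 = 140 mm (≤ 145 mm).
T = 606 − 2·140 = 326 mm, which satisfies the 237 mm minimum.
26 risers give 25 treads; going = 25 × 326 = 8150 mm.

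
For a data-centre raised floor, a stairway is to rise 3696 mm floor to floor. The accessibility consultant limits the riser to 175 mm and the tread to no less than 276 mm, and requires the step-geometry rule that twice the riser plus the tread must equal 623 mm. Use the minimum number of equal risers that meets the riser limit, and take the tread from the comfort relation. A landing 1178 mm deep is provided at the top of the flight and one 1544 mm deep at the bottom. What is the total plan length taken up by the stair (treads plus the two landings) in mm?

8749 mm

3696 / 175 = 21.12, so 22 risers are needed.
Riser R = 3696 / 22 = 168 mm, within the 175 mm limit.
T = 623 − 2·168 = 287 mm, which satisfies the 276 mm minimum.
22 risers give 21 treads; going = 21 × 287 = 6027 mm.
Enclosure = 6027 + 1178 + 1544 = 8749 mm.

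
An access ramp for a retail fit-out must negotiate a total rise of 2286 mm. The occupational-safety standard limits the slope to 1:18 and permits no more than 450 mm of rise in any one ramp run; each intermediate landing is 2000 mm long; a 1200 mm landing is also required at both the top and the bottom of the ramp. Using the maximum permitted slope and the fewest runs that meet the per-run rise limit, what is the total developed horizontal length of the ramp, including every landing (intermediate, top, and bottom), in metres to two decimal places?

2286 / 450 = 5.080 → round up to 6 ramp runs. That means 5 intermediate landings.
Ramp run (horizontal) at 1:18: 2286 × 18 = 41148 mm.
Intermediate landings: 5 × 2000 = 10000 mm.
Top and bottom landings: 2 × 1200 = 2400 mm.
Total = 41148 + 10000 + 2400 = 53548 mm.
= 53.55 m.

53.55 m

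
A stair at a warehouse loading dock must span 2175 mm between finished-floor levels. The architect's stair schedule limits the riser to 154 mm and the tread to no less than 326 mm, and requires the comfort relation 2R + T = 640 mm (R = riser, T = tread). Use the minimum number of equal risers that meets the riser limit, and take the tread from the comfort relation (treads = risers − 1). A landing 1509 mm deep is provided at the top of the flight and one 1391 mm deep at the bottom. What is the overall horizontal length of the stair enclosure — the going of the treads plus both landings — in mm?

⌈2175/154⌉ = 15 risers.
R = 2175 ÷ 15 = 145 mm.
Tread T = 640 − 2 × 145 = 350 mm (≥ 326 mm).
Going = (15 − 1) × 350 = 4900 mm.
Enclosure = 4900 + 1509 + 1391 = 7800 mm.

7800 mm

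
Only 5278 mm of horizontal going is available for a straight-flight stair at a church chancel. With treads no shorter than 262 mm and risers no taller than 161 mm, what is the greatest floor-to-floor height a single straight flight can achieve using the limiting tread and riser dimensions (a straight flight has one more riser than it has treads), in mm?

3381 mm

5278 / 262 = 20.15, so 20 treads fit.
Risers = treads + 1 = 21.
Maximum height = 21 × 161 = 3381 mm.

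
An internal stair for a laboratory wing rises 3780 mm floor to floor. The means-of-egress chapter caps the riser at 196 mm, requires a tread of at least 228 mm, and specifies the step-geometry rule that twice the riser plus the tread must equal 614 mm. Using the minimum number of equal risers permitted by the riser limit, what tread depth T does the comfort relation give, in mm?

236 mm

⌈3780/196⌉ = 20 risers.
R = 3780 ÷ 20 = 189 mm.
From 2R + T = 614: T = 614 − 378 = 236 mm.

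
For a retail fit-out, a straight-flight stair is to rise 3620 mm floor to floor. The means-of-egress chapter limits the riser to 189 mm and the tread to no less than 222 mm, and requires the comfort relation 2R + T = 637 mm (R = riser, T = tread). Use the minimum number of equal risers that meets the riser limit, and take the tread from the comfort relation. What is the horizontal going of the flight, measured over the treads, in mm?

5225 mm

⌈3620/189⌉ = 20 risers.
Each riser is 3620/20 = 181 mm (≤ 189 mm).
Tread T = 637 − 2 × 181 = 275 mm (≥ 222 mm).
Treads = 20 − 1 = 19; going = 19 × 275 = 5225 mm.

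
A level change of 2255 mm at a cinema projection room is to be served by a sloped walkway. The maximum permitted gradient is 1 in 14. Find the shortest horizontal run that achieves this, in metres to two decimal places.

31.57 m

At 1:14 the run is 14 × 2255 = 31570 mm.
31570 mm = 31.57 m.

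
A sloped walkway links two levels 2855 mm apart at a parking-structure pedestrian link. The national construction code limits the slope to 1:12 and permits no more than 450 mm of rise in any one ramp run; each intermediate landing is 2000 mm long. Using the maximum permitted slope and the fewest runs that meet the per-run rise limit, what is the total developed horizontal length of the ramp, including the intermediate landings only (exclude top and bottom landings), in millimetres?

46260 mm

2855 / 450 = 6.34, so 7 ramp runs are needed. That means 6 intermediate landings.
Horizontal run for 2855 mm of rise at 1:12 is 2855 × 12 = 34260 mm.
6 intermediate landings contribute 6 × 2000 = 12000 mm.
Total developed length = 34260 + 12000 = 46260 mm.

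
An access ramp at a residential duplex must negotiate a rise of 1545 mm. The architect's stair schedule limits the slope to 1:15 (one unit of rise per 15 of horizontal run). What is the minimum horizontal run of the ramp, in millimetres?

At 1:15 the run is 15 × 1545 = 23175 mm.

23175 mm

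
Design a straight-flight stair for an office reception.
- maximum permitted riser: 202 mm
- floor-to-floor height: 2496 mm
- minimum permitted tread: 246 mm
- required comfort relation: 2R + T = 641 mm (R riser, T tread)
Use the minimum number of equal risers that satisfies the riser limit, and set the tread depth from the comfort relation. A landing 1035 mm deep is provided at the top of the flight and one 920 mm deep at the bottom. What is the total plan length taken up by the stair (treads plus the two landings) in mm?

2496 / 202 = 12.36, so 13 risers are needed.
Riser R = 2496 / 13 = 192 mm, within the 202 mm limit.
Tread T = 641 − 2 × 192 = 257 mm (≥ 246 mm).
Treads = 13 − 1 = 12; going = 12 × 257 = 3084 mm.
Add landings: 3084 + 1035 + 920 = 5039 mm.

5039 mm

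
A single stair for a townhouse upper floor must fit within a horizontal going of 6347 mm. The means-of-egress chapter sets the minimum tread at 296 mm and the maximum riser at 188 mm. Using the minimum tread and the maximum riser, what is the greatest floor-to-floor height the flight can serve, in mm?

Treads that fit: ⌊6347 / 296⌋ = 21.
Risers = treads + 1 = 22.
Maximum height = 22 × 188 = 4136 mm.

4136 mm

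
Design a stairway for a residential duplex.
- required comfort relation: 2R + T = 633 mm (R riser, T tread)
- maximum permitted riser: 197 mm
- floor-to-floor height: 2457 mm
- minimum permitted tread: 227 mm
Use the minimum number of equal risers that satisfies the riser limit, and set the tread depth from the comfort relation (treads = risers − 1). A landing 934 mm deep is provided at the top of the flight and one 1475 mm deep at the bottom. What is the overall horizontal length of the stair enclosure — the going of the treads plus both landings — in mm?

⌈2457/197⌉ = 13 risers.
R = 2457 ÷ 13 = 189 mm.
T = 633 − 2·189 = 255 mm, which satisfies the 227 mm minimum.
Going = (13 − 1) × 255 = 3060 mm.
Enclosure = 3060 + 934 + 1475 = 5469 mm.

5469 mm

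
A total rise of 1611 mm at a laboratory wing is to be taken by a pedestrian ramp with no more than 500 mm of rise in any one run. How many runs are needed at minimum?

4 runs

1611 / 500 = 3.22, so 4 ramp runs are needed.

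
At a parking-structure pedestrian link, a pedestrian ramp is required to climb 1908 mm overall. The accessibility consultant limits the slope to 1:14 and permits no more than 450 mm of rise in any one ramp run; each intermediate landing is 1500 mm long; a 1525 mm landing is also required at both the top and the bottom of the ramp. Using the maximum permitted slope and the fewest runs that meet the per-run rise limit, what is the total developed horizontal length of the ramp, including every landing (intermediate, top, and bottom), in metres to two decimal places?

35.76 m

1908 / 450 = 4.240 → round up to 5 ramp runs. That means 4 intermediate landings.
Horizontal run for 1908 mm of rise at 1:14 is 1908 × 14 = 26712 mm.
4 intermediate landings contribute 4 × 1500 = 6000 mm.
Top and bottom landings: 2 × 1525 = 3050 mm.
Total = 26712 + 6000 + 3050 = 35762 mm.
= 35.76 m.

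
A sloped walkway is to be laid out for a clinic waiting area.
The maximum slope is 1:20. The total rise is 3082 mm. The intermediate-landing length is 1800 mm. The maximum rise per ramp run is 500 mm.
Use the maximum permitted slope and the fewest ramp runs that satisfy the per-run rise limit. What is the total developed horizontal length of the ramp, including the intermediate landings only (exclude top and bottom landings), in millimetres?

72440 mm

3082 / 500 = 6.164 → round up to 7 ramp runs. That means 6 intermediate landings.
Ramp run (horizontal) at 1:20: 3082 × 20 = 61640 mm.
Intermediate landings: 6 × 1800 = 10800 mm.
Developed length = 61640 + 10800 = 72440 mm.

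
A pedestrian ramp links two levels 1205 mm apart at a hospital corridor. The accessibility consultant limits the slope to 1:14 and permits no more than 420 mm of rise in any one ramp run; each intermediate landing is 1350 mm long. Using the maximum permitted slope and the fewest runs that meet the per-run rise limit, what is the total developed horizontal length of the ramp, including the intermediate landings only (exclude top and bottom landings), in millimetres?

19570 mm

1205 / 420 = 2.869 → round up to 3 ramp runs. That means 2 intermediate landings.
Horizontal run for 1205 mm of rise at 1:14 is 1205 × 14 = 16870 mm.
2 intermediate landings contribute 2 × 1350 = 2700 mm.
Developed length = 16870 + 2700 = 19570 mm.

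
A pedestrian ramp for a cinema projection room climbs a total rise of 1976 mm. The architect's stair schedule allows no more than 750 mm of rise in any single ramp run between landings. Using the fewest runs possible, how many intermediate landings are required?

1976 / 750 = 2.63, so 3 ramp runs are needed.
3 runs are separated by 2 intermediate landings.

2 intermediate landings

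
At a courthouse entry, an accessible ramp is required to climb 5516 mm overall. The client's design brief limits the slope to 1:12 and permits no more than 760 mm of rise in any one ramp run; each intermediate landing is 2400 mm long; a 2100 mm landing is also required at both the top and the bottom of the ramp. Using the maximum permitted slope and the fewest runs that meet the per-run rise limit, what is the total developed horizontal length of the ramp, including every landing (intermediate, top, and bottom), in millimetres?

⌈5516/760⌉ = 8 ramp runs. That means 7 intermediate landings.
Horizontal run for 5516 mm of rise at 1:12 is 5516 × 12 = 66192 mm.
Intermediate landings: 7 × 2400 = 16800 mm.
Top and bottom landings: 2 × 2100 = 4200 mm.
Total = 66192 + 16800 + 4200 = 87192 mm.

87192 mm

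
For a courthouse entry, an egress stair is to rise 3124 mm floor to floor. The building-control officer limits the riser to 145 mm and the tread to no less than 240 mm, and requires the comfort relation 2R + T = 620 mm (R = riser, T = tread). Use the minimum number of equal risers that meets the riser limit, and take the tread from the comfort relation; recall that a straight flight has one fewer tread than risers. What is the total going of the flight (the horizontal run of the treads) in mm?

3124 / 145 = 21.54, so 22 risers are needed.
Each riser is 3124/22 = 142 mm (≤ 145 mm).
Tread T = 620 − 2 × 142 = 336 mm (≥ 240 mm).
22 risers give 21 treads; going = 21 × 336 = 7056 mm.

7056 mm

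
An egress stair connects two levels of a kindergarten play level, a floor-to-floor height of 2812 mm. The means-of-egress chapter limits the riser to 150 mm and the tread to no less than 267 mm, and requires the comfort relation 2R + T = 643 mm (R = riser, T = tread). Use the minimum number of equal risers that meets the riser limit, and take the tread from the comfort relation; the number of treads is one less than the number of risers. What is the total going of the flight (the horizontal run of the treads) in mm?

6246 mm

2812 / 150 = 18.75, so 19 risers are needed.
Each riser is 2812/19 = 148 mm (≤ 150 mm).
Tread T = 643 − 2 × 148 = 347 mm (≥ 267 mm).
19 risers give 18 treads; going = 18 × 347 = 6246 mm.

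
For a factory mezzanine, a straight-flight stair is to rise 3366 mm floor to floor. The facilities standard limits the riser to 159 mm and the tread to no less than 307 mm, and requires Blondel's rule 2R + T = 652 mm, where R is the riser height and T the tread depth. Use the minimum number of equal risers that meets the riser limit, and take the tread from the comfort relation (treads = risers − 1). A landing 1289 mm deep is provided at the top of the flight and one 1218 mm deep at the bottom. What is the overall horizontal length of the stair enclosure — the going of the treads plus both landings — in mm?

9773 mm

At most 159 each: 3366/159 = 21.17, giving 22 risers.
Each riser is 3366/22 = 153 mm (≤ 159 mm).
T = 652 − 2·153 = 346 mm, which satisfies the 307 mm minimum.
22 risers give 21 treads; going = 21 × 346 = 7266 mm.
Add landings: 7266 + 1289 + 1218 = 9773 mm.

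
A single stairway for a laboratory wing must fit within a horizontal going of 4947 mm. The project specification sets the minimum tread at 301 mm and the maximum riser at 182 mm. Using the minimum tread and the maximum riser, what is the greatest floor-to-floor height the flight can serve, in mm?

Treads that fit: ⌊4947 / 301⌋ = 16.
Risers = treads + 1 = 17.
Maximum height = 17 × 182 = 3094 mm.

3094 mm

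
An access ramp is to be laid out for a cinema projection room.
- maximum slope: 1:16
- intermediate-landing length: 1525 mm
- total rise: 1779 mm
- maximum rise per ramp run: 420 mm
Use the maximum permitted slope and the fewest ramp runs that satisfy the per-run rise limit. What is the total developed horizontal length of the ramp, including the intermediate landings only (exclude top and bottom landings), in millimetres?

⌈1779/420⌉ = 5 ramp runs. That means 4 intermediate landings.
Horizontal run for 1779 mm of rise at 1:16 is 1779 × 16 = 28464 mm.
4 intermediate landings contribute 4 × 1525 = 6100 mm.
Total developed length = 28464 + 6100 = 34564 mm.

34564 mm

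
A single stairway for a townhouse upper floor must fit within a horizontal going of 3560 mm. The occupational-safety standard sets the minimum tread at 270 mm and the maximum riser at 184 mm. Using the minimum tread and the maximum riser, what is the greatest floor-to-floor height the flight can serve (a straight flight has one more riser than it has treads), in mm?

2576 mm

3560 / 270 = 13.19, so 13 treads fit.
Risers = treads + 1 = 14.
Maximum height = 14 × 184 = 2576 mm.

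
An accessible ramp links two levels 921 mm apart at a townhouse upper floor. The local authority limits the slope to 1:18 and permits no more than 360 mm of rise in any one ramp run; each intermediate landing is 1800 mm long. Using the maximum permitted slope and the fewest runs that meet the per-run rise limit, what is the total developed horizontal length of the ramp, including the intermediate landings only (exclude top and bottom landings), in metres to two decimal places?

921 / 360 = 2.558 → round up to 3 ramp runs. That means 2 intermediate landings.
Horizontal run for 921 mm of rise at 1:18 is 921 × 18 = 16578 mm.
Intermediate landings: 2 × 1800 = 3600 mm.
Developed length = 16578 + 3600 = 20178 mm.
= 20.18 m.

20.18 m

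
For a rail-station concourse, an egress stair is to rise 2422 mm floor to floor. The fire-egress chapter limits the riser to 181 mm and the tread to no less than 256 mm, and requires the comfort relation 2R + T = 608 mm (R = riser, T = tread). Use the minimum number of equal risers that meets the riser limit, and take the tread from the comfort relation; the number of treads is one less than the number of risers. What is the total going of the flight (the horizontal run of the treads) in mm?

2422 / 181 = 13.381 → round up to 14 risers.
Each riser is 2422/14 = 173 mm (≤ 181 mm).
Tread T = 608 − 2 × 173 = 262 mm (≥ 256 mm).
Going = (14 − 1) × 262 = 3406 mm.

3406 mm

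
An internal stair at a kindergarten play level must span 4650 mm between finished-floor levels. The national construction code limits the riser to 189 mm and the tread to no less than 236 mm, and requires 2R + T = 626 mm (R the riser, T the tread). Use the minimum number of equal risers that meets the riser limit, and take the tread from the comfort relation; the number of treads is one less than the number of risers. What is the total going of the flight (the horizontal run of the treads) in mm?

6096 mm

At most 189 each: 4650/189 = 24.60, giving 25 risers.
Riser R = 4650 / 25 = 186 mm, within the 189 mm limit.
From 2R + T = 626: T = 626 − 372 = 254 mm.
Going = (25 − 1) × 254 = 6096 mm.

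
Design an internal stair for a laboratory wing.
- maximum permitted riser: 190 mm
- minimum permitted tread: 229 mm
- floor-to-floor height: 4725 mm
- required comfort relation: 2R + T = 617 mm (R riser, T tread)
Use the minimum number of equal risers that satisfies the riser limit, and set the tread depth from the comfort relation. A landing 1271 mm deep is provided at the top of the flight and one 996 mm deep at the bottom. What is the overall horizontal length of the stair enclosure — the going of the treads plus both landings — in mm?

4725 / 190 = 24.87, so 25 risers are needed.
Riser R = 4725 / 25 = 189 mm, within the 190 mm limit.
Tread T = 617 − 2 × 189 = 239 mm (≥ 229 mm).
Going = (25 − 1) × 239 = 5736 mm.
Enclosure = 5736 + 1271 + 996 = 8003 mm.

8003 mm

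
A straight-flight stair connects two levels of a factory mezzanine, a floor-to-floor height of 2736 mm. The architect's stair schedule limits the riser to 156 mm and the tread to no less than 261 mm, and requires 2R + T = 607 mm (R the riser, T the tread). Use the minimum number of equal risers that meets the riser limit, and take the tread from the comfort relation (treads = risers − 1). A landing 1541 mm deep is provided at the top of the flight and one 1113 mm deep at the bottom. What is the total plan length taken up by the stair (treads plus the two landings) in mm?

7805 mm

⌈2736/156⌉ = 18 risers.
R = 2736 ÷ 18 = 152 mm.
From 2R + T = 607: T = 607 − 304 = 303 mm.
Going = (18 − 1) × 303 = 5151 mm.
Enclosure = 5151 + 1541 + 1113 = 7805 mm.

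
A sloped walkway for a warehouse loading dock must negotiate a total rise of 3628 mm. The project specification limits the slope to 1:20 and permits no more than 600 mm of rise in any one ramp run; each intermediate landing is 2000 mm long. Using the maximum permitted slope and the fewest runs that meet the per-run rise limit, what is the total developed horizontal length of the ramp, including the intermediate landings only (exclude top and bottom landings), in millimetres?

⌈3628/600⌉ = 7 ramp runs. That means 6 intermediate landings.
Ramp run (horizontal) at 1:20: 3628 × 20 = 72560 mm.
6 intermediate landings contribute 6 × 2000 = 12000 mm.
Developed length = 72560 + 12000 = 84560 mm.

84560 mm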